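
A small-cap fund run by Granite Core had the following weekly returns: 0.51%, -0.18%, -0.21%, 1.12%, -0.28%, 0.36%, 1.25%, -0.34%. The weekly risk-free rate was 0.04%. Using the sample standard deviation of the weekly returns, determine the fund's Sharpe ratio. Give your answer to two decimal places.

Mean return r̄ = 2.230 / 8 = 0.2788%
Σ(r − r̄)² = (0.51 − 0.2788)² + (-0.18 − 0.2788)² + … = 2.8555
sample σ = √(2.8555 / 7) = √0.4079 = 0.6387%
Sharpe = (r̄ − rf) / σ = (0.2788 − 0.04) / 0.6387 = 0.2388 / 0.6387 = 0.3739

0.37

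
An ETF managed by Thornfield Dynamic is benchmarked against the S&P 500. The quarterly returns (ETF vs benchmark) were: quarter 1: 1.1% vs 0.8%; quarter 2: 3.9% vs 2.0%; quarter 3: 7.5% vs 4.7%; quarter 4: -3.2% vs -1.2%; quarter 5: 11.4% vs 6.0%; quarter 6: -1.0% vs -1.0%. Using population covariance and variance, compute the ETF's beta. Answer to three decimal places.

1.824

r̄p = 3.2833%,  r̄m = 1.8833%
Cov = Σ(rp − r̄p)(rm − r̄m) / 6 = 13.3447
Var(rm) = Σ(rm − r̄m)² / 6 = 7.3147
β = Cov / Var = 13.3447 / 7.3147 = 1.8244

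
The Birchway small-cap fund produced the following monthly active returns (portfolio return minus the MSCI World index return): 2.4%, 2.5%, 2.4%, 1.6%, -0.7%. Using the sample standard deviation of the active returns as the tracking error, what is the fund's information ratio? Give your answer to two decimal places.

r̄ = (2.4 + 2.5 + 2.4 + 1.6 − 0.7) / 5 = 8.20 / 5 = 1.6400%
Σ(r − r̄)² = 7.3720; sample σ = √(7.3720/4) = 1.3576%
IR = r̄ / tracking error = 1.6400 / 1.3576 = 1.2080

1.21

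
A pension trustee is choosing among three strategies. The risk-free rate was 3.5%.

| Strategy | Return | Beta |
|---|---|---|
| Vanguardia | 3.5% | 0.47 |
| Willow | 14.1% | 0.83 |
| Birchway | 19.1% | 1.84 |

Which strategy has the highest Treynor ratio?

Vanguardia: Treynor = (3.5% − 3.5%) / 0.47 = 0.000
Willow: Treynor = (14.1% − 3.5%) / 0.83 = 12.771
Birchway: Treynor = (19.1% − 3.5%) / 1.84 = 8.478
Highest: Willow (12.771).

Willow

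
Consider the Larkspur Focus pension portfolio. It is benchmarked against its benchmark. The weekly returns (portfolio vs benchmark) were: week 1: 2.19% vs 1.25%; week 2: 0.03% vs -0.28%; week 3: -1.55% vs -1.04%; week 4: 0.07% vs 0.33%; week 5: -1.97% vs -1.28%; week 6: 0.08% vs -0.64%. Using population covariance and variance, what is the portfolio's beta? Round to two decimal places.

1.47

r̄p = -0.1917%,  r̄m = -0.2767%
Cov = Σ(rp − r̄p)(rm − r̄m) / 6 = 1.0861
Var(rm) = Σ(rm − r̄m)² / 6 = 0.7367
β = Cov / Var = 1.0861 / 0.7367 = 1.4743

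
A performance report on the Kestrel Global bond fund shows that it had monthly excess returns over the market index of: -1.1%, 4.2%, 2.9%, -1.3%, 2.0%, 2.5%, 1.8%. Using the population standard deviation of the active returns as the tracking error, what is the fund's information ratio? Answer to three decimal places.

μ = (-1.1 + 4.2 + 2.9 − 1.3 + 2 + 2.5 + 1.8) / 7 = 11.00 / 7 = 1.5714%
Population σ = √[Σ(r − μ)² / 7] = √[25.1543 / 7] = √3.5935 = 1.8957%
IR = μ / tracking error = 1.5714 / 1.8957 = 0.8289

0.829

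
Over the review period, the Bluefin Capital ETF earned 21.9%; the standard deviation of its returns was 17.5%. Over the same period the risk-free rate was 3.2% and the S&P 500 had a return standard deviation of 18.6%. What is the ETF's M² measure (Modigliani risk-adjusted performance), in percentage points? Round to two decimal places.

23.08

Sharpe = (Rp − Rf) / σp = (21.9% − 3.2%) / 17.5% = 1.0686
M² = Rf + Sharpe × σm = 3.2% + 1.0686 × 18.6% = 23.0760%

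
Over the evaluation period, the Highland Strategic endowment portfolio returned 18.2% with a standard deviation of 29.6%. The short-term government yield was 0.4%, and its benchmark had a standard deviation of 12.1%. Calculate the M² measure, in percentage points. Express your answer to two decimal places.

7.68

Sharpe = (Rp − Rf) / σp = (18.2% − 0.4%) / 29.6% = 0.6014
M² = Rf + Sharpe × σm = 0.4% + 0.6014 × 12.1% = 7.6769%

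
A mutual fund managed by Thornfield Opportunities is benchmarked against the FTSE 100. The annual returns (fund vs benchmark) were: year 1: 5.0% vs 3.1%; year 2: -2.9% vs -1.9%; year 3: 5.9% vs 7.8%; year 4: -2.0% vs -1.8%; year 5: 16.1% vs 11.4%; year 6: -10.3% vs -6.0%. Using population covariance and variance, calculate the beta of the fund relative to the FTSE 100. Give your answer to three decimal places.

1.343

r̄p = 1.9667%,  r̄m = 2.1000%
Cov = Σ(rp − r̄p)(rm − r̄m) / 6 = 48.5317
Var(rm) = Σ(rm − r̄m)² / 6 = 36.1333
β = Cov / Var = 48.5317 / 36.1333 = 1.3431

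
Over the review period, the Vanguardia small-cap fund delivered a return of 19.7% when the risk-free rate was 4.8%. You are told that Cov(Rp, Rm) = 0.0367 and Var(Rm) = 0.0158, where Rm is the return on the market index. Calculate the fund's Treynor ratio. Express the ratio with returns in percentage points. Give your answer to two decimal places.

6.41

β = Cov / Var = 0.0367 / 0.0158 = 2.3228
Treynor = (Rp − Rf) / β = (19.7% − 4.8%) / 2.3228 = 14.90 / 2.3228 = 6.4147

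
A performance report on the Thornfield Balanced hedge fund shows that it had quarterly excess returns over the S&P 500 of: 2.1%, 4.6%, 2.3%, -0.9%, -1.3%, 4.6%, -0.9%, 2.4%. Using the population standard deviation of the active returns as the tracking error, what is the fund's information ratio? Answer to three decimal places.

0.719

μ = (2.1 + 4.6 + 2.3 − 0.9 − 1.3 + 4.6 − 0.9 + 2.4) / 8 = 1.6125%
Population std dev = √[40.2888 / 8] = 2.2441%
IR = μ / tracking error = 1.6125 / 2.2441 = 0.7186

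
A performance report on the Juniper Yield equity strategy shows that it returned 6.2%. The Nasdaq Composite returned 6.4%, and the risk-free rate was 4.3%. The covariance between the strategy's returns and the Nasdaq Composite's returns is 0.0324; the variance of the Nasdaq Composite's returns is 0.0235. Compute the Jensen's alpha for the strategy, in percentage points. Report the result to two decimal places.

β = Cov / Var = 0.0324 / 0.0235 = 1.3787
E[R] = Rf + β(Rm − Rf) = 4.3% + 1.3787 × (6.4% − 4.3%) = 7.1953%
α = Rp − E[R] = 6.2% − 7.1953% = -0.9953

-1.00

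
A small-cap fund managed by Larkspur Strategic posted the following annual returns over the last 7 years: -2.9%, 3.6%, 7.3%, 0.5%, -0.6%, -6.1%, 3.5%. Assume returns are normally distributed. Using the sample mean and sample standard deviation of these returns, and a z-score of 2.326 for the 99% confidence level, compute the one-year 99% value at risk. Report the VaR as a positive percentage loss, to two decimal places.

9.68

Mean return r̄ = 5.30 / 7 = 0.7571%
Sample σ = √[Σ(r − r̄)² / 6] = √[120.7171 / 6] = √20.1195 = 4.4855%
VaR = −(r̄ − z·σ) = −(0.7571 − 2.326 × 4.4855) = −(-9.6762) = 9.6762%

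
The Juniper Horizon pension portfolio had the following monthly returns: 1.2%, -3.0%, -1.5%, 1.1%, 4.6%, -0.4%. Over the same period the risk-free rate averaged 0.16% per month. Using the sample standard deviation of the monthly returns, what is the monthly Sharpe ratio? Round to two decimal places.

r̄ = (1.2 − 3 − 1.5 + 1.1 + 4.6 − 0.4) / 6 = 2.00 / 6 = 0.3333%
Σ(r − r̄)² = (1.2 − 0.3333)² + (-3 − 0.3333)² + (-1.5 − 0.3333)² + … = 34.5533
σ = √[34.5533 / 5] = 2.6288%
Sharpe = (r̄ − rf) / σ = (0.3333 − 0.16) / 2.6288 = 0.1733 / 2.6288 = 0.0659

0.07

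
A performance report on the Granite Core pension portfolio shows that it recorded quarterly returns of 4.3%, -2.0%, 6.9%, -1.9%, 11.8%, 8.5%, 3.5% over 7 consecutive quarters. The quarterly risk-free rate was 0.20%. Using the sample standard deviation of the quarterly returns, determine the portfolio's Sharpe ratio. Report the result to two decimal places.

0.82

Mean return μ = 31.10 / 7 = 4.4429%
Σ(r − μ)² = (4.3 − 4.4429)² + (-2 − 4.4429)² + (6.9 − 4.4429)² + … = 159.2771
σ = √[159.2771 / 6] = 5.1523%
Sharpe = (μ − rf) / σ = (4.4429 − 0.2) / 5.1523 = 4.2429 / 5.1523 = 0.8235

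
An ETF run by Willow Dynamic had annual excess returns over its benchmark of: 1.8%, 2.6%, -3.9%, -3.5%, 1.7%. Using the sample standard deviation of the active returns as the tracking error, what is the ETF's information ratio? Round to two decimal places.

-0.08

r̄ = (1.8 + 2.6 − 3.9 − 3.5 + 1.7) / 5 = -1.30 / 5 = -0.2600%
Sample σ = √[Σ(r − r̄)² / 4] = √[40.0120 / 4] = √10.0030 = 3.1628%
IR = r̄ / tracking error = -0.2600 / 3.1628 = -0.0822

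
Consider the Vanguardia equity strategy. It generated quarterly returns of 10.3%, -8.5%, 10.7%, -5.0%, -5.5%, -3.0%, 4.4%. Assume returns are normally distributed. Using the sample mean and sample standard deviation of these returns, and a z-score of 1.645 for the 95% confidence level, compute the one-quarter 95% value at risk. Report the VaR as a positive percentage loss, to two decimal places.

Mean return r̄ = 3.40 / 7 = 0.4857%
Sample std dev = √[374.7886 / 6] = 7.9035%
VaR = −(r̄ − z·σ) = −(0.4857 − 1.645 × 7.9035) = −(-12.5156) = 12.5156%

12.52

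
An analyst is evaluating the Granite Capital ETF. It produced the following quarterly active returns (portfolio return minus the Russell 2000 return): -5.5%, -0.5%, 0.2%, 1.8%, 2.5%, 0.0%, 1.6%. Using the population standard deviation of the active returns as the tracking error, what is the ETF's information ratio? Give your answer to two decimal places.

μ = (-5.5 − 0.5 + 0.2 + 1.8 + 2.5 + 0 + 1.6) / 7 = 0.10 / 7 = 0.0143%
Population σ = √[Σ(r − μ)² / 7] = √[42.5886 / 7] = √6.0841 = 2.4666%
IR = μ / tracking error = 0.0143 / 2.4666 = 0.0058

0.01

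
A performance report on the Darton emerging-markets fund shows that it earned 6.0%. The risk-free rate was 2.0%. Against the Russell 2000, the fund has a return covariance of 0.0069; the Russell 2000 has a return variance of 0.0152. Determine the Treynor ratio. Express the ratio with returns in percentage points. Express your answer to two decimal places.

8.81

β = Cov / Var = 0.0069 / 0.0152 = 0.4539
Treynor = (Rp − Rf) / β = (6.0% − 2.0%) / 0.4539 = 4.00 / 0.4539 = 8.8125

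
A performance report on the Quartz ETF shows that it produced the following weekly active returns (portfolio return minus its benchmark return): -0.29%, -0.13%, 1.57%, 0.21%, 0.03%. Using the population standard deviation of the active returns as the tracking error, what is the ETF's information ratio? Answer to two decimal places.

μ = (-0.29 − 0.13 + 1.57 + 0.21 + 0.03) / 5 = 0.2780%
Σ(r − μ)² = (-0.29 − 0.2780)² + (-0.13 − 0.2780)² + … = 2.2245
σ = √[2.2245 / 5] = 0.6670%
IR = μ / tracking error = 0.2780 / 0.6670 = 0.4168

0.42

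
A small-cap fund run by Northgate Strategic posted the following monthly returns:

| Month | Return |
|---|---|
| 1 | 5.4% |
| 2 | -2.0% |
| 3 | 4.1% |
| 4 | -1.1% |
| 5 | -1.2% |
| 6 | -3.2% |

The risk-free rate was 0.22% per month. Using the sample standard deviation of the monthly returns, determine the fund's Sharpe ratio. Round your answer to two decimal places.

0.03

r̄ = (5.4 − 2 + 4.1 − 1.1 − 1.2 − 3.2) / 6 = 2.00 / 6 = 0.3333%
Sample std dev = √[62.1933 / 5] = 3.5268%
Sharpe = (r̄ − rf) / σ = (0.3333 − 0.22) / 3.5268 = 0.1133 / 3.5268 = 0.0321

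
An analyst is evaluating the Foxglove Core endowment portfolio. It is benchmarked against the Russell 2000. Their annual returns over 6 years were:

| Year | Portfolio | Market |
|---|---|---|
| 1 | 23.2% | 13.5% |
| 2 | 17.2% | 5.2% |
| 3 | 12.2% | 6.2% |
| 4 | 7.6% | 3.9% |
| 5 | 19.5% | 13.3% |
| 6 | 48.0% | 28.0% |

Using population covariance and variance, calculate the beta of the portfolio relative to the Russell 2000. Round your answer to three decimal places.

1.530

r̄p = 21.2833%,  r̄m = 11.6833%
Cov = Σ(rp − r̄p)(rm − r̄m) / 6 = 103.2181
Var(rm) = Σ(rm − r̄m)² / 6 = 67.4714
β = Cov / Var = 103.2181 / 67.4714 = 1.5298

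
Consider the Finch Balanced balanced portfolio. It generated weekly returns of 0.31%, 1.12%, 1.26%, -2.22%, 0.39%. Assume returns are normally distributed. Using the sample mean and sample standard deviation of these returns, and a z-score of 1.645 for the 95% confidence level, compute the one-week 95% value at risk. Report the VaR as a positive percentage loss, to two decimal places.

r̄ = (0.31 + 1.12 + 1.26 − 2.22 + 0.39) / 5 = 0.860 / 5 = 0.1720%
Sample std dev = √[7.8707 / 4] = 1.4027%
VaR = −(r̄ − z·σ) = −(0.1720 − 1.645 × 1.4027) = −(-2.1354) = 2.1354%

2.14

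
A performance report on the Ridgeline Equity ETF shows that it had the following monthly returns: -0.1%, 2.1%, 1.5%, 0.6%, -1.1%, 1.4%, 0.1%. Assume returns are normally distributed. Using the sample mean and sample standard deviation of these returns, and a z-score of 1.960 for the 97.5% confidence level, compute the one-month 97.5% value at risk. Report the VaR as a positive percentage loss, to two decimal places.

r̄ = (-0.1 + 2.1 + 1.5 + 0.6 − 1.1 + 1.4 + 0.1) / 7 = 4.50 / 7 = 0.6429%
Sample std dev = √[7.3171 / 6] = 1.1043%
VaR = −(r̄ − z·σ) = −(0.6429 − 1.960 × 1.1043) = −(-1.5215) = 1.5215%

1.52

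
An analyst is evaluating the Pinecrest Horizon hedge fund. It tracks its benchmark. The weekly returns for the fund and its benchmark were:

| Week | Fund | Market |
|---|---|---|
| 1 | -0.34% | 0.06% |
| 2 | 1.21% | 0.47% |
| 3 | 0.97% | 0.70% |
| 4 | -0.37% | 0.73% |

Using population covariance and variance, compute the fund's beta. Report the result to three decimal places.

0.825

r̄p = 0.3675%,  r̄m = 0.4900%
Cov = Σ(rp − r̄p)(rm − r̄m) / 4 = 0.0592
Var(rm) = Σ(rm − r̄m)² / 4 = 0.0718
β = Cov / Var = 0.0592 / 0.0718 = 0.8245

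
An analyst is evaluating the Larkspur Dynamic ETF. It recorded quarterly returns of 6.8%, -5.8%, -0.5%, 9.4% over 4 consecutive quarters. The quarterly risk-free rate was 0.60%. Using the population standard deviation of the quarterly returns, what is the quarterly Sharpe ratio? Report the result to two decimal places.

Mean return r̄ = 9.90 / 4 = 2.4750%
Σ(r − r̄)² = 143.9875; population σ = √(143.9875/4) = 5.9997%
Sharpe = (r̄ − rf) / σ = (2.4750 − 0.6) / 5.9997 = 1.8750 / 5.9997 = 0.3125

0.31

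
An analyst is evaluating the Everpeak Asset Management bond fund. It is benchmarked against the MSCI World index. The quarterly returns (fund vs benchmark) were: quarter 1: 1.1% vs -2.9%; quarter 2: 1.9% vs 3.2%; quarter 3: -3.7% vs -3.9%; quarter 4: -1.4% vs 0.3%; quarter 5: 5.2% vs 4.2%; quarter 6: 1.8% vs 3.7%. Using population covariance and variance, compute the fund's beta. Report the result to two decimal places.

r̄p = 0.8167%,  r̄m = 0.7667%
Cov = Σ(rp − r̄p)(rm − r̄m) / 6 = 6.9406
Var(rm) = Σ(rm − r̄m)² / 6 = 10.2922
β = Cov / Var = 6.9406 / 10.2922 = 0.6744

0.67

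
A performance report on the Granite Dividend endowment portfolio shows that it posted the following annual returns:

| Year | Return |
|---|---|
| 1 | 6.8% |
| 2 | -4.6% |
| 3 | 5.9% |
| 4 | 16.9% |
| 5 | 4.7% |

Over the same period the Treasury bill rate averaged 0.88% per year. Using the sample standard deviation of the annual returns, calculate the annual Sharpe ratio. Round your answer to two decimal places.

0.66

μ = (6.8 − 4.6 + 5.9 + 16.9 + 4.7) / 5 = 5.9400%
Sample std dev = √[233.4920 / 4] = 7.6402%
Sharpe = (μ − rf) / σ = (5.9400 − 0.88) / 7.6402 = 5.0600 / 7.6402 = 0.6623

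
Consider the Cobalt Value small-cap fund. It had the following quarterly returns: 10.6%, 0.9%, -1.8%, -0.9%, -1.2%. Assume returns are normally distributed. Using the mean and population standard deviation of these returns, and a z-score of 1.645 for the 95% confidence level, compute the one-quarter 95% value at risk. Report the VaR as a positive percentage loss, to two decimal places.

μ = (10.6 + 0.9 − 1.8 − 0.9 − 1.2) / 5 = 1.5200%
Σ(r − μ)² = (10.6 − 1.5200)² + (0.9 − 1.5200)² + … = 107.1080
population σ = √(107.1080 / 5) = √21.4216 = 4.6283%
VaR = −(μ − z·σ) = −(1.5200 − 1.645 × 4.6283) = −(-6.0936) = 6.0936%

6.09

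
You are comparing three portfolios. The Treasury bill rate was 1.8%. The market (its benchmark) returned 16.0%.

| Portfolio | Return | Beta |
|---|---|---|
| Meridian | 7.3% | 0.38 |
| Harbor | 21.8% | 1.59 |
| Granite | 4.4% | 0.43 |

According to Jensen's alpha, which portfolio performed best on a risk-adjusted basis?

Meridian: α = 7.3% − [1.8% + 0.38 × (16.0% − 1.8%)] = 0.104
Harbor: α = 21.8% − [1.8% + 1.59 × (16.0% − 1.8%)] = -2.578
Granite: α = 4.4% − [1.8% + 0.43 × (16.0% − 1.8%)] = -3.506
Highest: Meridian (0.104).

Meridian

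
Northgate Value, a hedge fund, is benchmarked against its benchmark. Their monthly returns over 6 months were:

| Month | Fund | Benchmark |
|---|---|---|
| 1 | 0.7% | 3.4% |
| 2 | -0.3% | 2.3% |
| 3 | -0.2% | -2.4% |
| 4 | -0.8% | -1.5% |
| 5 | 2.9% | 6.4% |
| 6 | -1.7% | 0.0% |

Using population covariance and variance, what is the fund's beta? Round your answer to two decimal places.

r̄p = 0.1000%,  r̄m = 1.3667%
Cov = Σ(rp − r̄p)(rm − r̄m) / 6 = 3.5183
Var(rm) = Σ(rm − r̄m)² / 6 = 9.1022
β = Cov / Var = 3.5183 / 9.1022 = 0.3865

0.39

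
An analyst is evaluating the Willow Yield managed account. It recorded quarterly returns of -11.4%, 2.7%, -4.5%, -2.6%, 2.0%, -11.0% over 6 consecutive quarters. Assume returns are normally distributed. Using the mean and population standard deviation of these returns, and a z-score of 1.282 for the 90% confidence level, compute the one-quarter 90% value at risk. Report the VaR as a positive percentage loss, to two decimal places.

Mean return r̄ = -24.80 / 6 = -4.1333%
Population std dev = √[186.7533 / 6] = 5.5790%
VaR = −(r̄ − z·σ) = −(-4.1333 − 1.282 × 5.5790) = −(-11.2856) = 11.2856%

11.29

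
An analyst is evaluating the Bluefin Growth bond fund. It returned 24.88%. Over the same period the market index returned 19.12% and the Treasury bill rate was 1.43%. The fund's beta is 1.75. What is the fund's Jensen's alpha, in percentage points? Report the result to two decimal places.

-7.51

CAPM expected return = Rf + β(Rm − Rf) = 1.43% + 1.75 × (19.12% − 1.43%) = 1.43 + 1.75 × 17.69 = 32.3875%
Jensen's α = Rp − E[R] = 24.88% − 32.3875% = -7.5075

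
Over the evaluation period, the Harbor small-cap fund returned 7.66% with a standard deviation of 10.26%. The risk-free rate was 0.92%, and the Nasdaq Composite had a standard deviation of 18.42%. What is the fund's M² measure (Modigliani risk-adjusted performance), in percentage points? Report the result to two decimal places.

Sharpe = (Rp − Rf) / σp = (7.66% − 0.92%) / 10.26% = 0.6569
M² = Rf + Sharpe × σm = 0.92% + 0.6569 × 18.42% = 13.0201%

13.02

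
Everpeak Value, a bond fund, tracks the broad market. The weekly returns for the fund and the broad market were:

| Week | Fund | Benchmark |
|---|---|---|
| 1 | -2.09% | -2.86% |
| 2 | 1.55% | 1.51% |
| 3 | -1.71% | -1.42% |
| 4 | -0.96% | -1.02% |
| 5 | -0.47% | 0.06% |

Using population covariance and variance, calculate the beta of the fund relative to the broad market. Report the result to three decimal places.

r̄p = -0.7360%,  r̄m = -0.7460%
Cov = Σ(rp − r̄p)(rm − r̄m) / 5 = 1.7904
Var(rm) = Σ(rm − r̄m)² / 5 = 2.1475
β = Cov / Var = 1.7904 / 2.1475 = 0.8337

0.834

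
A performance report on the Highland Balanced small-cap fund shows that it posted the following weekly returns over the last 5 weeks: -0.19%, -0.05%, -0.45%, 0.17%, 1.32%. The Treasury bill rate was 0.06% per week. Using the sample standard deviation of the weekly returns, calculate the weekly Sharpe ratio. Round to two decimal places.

r̄ = (-0.19 − 0.05 − 0.45 + 0.17 + 1.32) / 5 = 0.1600%
Σ(r − r̄)² = (-0.19 − 0.1600)² + (-0.05 − 0.1600)² + (-0.45 − 0.1600)² + … = 1.8844
sample σ = √(1.8844 / 4) = √0.4711 = 0.6864%
Sharpe = (r̄ − rf) / σ = (0.1600 − 0.06) / 0.6864 = 0.1000 / 0.6864 = 0.1457

0.15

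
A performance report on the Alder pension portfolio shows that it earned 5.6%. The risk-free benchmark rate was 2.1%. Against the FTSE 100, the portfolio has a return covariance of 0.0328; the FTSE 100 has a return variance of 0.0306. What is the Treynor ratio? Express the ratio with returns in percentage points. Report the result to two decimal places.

3.27

β = Cov / Var = 0.0328 / 0.0306 = 1.0719
Treynor = (Rp − Rf) / β = (5.6% − 2.1%) / 1.0719 = 3.50 / 1.0719 = 3.2652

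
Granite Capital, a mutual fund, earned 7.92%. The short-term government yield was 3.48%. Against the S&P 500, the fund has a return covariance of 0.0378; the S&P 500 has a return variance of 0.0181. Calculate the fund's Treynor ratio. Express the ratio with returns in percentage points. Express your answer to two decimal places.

β = Cov / Var = 0.0378 / 0.0181 = 2.0884
Treynor = (Rp − Rf) / β = (7.92% − 3.48%) / 2.0884 = 4.44 / 2.0884 = 2.1260

2.13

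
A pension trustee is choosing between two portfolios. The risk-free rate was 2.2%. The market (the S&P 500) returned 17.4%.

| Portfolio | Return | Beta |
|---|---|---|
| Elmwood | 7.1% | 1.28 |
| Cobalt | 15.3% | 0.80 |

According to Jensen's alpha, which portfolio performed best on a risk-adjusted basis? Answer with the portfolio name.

Elmwood: α = 7.1% − [2.2% + 1.28 × (17.4% − 2.2%)] = -14.556
Cobalt: α = 15.3% − [2.2% + 0.80 × (17.4% − 2.2%)] = 0.940
Highest: Cobalt (0.940).

Cobalt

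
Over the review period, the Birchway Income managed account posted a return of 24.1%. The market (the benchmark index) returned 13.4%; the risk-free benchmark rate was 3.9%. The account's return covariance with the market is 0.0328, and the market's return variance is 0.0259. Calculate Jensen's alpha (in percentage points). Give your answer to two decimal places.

β = Cov / Var = 0.0328 / 0.0259 = 1.2664
E[R] = Rf + β(Rm − Rf) = 3.9% + 1.2664 × (13.4% − 3.9%) = 15.9308%
α = Rp − E[R] = 24.1% − 15.9308% = 8.1692

8.17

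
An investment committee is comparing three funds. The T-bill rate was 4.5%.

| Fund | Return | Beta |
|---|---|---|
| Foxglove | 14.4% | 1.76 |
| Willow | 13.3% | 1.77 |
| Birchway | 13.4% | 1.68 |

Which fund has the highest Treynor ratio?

Foxglove

Foxglove: Treynor = (14.4% − 4.5%) / 1.76 = 5.625
Willow: Treynor = (13.3% − 4.5%) / 1.77 = 4.972
Birchway: Treynor = (13.4% − 4.5%) / 1.68 = 5.298
Highest: Foxglove (5.625).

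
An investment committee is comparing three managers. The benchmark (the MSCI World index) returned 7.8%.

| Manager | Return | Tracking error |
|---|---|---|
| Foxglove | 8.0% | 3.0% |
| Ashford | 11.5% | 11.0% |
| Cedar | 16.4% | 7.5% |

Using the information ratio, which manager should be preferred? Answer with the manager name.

Cedar

Foxglove: IR = (8.0% − 7.8%) / 3.0% = 0.067
Ashford: IR = (11.5% − 7.8%) / 11.0% = 0.336
Cedar: IR = (16.4% − 7.8%) / 7.5% = 1.147
Highest: Cedar (1.147).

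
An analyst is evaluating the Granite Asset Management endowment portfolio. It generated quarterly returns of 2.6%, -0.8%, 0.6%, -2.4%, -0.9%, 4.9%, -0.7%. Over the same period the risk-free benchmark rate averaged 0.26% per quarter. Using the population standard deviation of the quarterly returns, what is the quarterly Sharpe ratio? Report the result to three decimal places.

0.092

r̄ = (2.6 − 0.8 + 0.6 − 2.4 − 0.9 + 4.9 − 0.7) / 7 = 3.30 / 7 = 0.4714%
Σ(r − r̄)² = 37.2743; population σ = √(37.2743/7) = 2.3076%
Sharpe = (r̄ − rf) / σ = (0.4714 − 0.26) / 2.3076 = 0.2114 / 2.3076 = 0.0916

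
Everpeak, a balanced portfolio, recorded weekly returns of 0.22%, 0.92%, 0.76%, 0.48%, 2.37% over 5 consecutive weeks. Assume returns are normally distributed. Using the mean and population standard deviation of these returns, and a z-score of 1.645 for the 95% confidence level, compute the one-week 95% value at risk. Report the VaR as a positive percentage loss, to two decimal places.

r̄ = (0.22 + 0.92 + 0.76 + 0.48 + 2.37) / 5 = 0.9500%
Population σ = √[Σ(r − r̄)² / 5] = √[2.8072 / 5] = √0.5614 = 0.7493%
VaR = −(r̄ − z·σ) = −(0.9500 − 1.645 × 0.7493) = −(-0.2826) = 0.2826%

0.28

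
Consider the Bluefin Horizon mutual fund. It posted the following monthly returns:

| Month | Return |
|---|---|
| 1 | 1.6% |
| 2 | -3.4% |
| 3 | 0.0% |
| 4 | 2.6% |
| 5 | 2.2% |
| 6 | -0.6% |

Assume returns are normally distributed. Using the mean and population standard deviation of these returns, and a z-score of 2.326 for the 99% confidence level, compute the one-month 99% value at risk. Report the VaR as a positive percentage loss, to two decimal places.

Mean return μ = 2.40 / 6 = 0.4000%
Σ(r − μ)² = 25.1200; population σ = √(25.1200/6) = 2.0461%
VaR = −(μ − z·σ) = −(0.4000 − 2.326 × 2.0461) = −(-4.3592) = 4.3592%

4.36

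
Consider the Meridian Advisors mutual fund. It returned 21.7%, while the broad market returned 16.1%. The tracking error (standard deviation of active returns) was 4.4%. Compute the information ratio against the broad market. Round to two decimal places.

1.27

IR = (Rp − Rb) / TE = (21.7% − 16.1%) / 4.4% = 5.60% / 4.4% = 1.2727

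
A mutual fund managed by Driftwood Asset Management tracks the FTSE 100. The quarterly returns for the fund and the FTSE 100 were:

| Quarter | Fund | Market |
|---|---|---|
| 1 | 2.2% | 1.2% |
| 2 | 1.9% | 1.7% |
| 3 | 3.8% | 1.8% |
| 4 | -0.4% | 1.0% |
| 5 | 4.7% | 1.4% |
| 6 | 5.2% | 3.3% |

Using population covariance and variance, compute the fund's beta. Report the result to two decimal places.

1.74

r̄p = 2.9000%,  r̄m = 1.7333%
Cov = Σ(rp − r̄p)(rm − r̄m) / 6 = 0.9817
Var(rm) = Σ(rm − r̄m)² / 6 = 0.5656
β = Cov / Var = 0.9817 / 0.5656 = 1.7357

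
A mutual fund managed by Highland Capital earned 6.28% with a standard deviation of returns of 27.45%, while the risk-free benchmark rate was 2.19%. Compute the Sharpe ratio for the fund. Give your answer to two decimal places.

0.15

Sharpe = (Rp − Rf) / σp = (6.28% − 2.19%) / 27.45% = 4.09% / 27.45% = 0.1490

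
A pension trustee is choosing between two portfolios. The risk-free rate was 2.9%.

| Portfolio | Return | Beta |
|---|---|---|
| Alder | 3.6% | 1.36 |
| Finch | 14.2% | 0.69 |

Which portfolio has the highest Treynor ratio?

Finch

Alder: Treynor = (3.6% − 2.9%) / 1.36 = 0.515
Finch: Treynor = (14.2% − 2.9%) / 0.69 = 16.377
Highest: Finch (16.377).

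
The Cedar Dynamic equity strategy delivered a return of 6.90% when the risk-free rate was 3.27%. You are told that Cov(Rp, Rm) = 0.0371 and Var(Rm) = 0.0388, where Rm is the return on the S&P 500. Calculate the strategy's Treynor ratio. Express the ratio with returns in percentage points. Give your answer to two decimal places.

β = Cov / Var = 0.0371 / 0.0388 = 0.9562
Treynor = (Rp − Rf) / β = (6.90% − 3.27%) / 0.9562 = 3.63 / 0.9562 = 3.7963

3.80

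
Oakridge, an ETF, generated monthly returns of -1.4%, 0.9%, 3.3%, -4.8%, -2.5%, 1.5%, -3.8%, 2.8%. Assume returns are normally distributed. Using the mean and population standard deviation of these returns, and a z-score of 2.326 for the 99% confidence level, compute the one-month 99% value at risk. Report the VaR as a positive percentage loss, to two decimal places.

μ = (-1.4 + 0.9 + 3.3 − 4.8 − 2.5 + 1.5 − 3.8 + 2.8) / 8 = -0.5000%
Population σ = √[Σ(r − μ)² / 8] = √[65.4800 / 8] = √8.1850 = 2.8609%
VaR = −(μ − z·σ) = −(-0.5000 − 2.326 × 2.8609) = −(-7.1545) = 7.1545%

7.15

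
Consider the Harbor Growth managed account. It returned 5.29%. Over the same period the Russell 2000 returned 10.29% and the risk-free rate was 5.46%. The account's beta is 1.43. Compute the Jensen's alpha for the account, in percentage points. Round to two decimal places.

CAPM expected return = Rf + β(Rm − Rf) = 5.46% + 1.43 × (10.29% − 5.46%) = 5.46 + 1.43 × 4.83 = 12.3669%
Jensen's α = Rp − E[R] = 5.29% − 12.3669% = -7.0769

-7.08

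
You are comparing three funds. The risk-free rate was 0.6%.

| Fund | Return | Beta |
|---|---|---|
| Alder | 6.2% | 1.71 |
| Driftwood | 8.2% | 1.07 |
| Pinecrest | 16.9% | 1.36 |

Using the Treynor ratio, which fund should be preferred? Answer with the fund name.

Pinecrest

Alder: Treynor = (6.2% − 0.6%) / 1.71 = 3.275
Driftwood: Treynor = (8.2% − 0.6%) / 1.07 = 7.103
Pinecrest: Treynor = (16.9% − 0.6%) / 1.36 = 11.985
Highest: Pinecrest (11.985).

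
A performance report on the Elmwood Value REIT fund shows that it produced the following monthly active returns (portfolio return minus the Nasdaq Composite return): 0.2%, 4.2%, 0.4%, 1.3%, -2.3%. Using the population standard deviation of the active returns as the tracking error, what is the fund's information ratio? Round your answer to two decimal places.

0.36

r̄ = (0.2 + 4.2 + 0.4 + 1.3 − 2.3) / 5 = 0.7600%
Population σ = √[Σ(r − r̄)² / 5] = √[21.9320 / 5] = √4.3864 = 2.0944%
IR = r̄ / tracking error = 0.7600 / 2.0944 = 0.3629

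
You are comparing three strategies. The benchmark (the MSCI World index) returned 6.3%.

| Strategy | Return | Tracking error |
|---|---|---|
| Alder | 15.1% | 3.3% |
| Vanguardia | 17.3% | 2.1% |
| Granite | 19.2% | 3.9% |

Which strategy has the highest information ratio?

Vanguardia

Alder: IR = (15.1% − 6.3%) / 3.3% = 2.667
Vanguardia: IR = (17.3% − 6.3%) / 2.1% = 5.238
Granite: IR = (19.2% − 6.3%) / 3.9% = 3.308
Highest: Vanguardia (5.238).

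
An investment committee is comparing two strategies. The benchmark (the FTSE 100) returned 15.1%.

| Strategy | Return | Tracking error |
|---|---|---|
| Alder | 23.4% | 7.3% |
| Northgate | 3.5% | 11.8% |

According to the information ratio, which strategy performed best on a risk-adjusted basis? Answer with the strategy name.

Alder: IR = (23.4% − 15.1%) / 7.3% = 1.137
Northgate: IR = (3.5% − 15.1%) / 11.8% = -0.983
Highest: Alder (1.137).

Alder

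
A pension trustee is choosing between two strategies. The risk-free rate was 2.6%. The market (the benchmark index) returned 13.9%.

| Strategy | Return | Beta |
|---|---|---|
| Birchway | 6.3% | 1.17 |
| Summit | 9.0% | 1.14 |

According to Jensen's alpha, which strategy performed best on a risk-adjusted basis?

Summit

Birchway: α = 6.3% − [2.6% + 1.17 × (13.9% − 2.6%)] = -9.521
Summit: α = 9.0% − [2.6% + 1.14 × (13.9% − 2.6%)] = -6.482
Highest: Summit (-6.482).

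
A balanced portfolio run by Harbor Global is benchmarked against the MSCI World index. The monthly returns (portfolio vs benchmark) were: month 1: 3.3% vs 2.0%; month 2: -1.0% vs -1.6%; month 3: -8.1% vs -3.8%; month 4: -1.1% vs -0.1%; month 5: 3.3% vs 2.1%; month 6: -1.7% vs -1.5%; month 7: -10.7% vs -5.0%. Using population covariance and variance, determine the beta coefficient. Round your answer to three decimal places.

r̄p = -2.2857%,  r̄m = -1.1286%
Cov = Σ(rp − r̄p)(rm − r̄m) / 7 = 12.0018
Var(rm) = Σ(rm − r̄m)² / 7 = 6.2506
β = Cov / Var = 12.0018 / 6.2506 = 1.9201

1.920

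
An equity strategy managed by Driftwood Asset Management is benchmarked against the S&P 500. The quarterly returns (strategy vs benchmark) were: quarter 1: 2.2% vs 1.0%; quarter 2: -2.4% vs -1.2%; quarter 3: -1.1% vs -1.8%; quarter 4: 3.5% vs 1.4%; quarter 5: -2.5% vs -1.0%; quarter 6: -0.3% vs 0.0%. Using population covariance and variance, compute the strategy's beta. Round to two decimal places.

r̄p = -0.1000%,  r̄m = -0.2667%
Cov = Σ(rp − r̄p)(rm − r̄m) / 6 = 2.3833
Var(rm) = Σ(rm − r̄m)² / 6 = 1.3689
β = Cov / Var = 2.3833 / 1.3689 = 1.7410

1.74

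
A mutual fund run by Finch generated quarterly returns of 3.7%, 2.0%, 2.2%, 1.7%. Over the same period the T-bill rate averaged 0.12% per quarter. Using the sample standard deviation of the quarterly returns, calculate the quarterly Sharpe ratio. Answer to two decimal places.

r̄ = (3.7 + 2 + 2.2 + 1.7) / 4 = 2.4000%
Σ(r − r̄)² = (3.7 − 2.4000)² + (2 − 2.4000)² + … = 2.3800
sample σ = √(2.3800 / 3) = √0.7933 = 0.8907%
Sharpe = (r̄ − rf) / σ = (2.4000 − 0.12) / 0.8907 = 2.2800 / 0.8907 = 2.5598

2.56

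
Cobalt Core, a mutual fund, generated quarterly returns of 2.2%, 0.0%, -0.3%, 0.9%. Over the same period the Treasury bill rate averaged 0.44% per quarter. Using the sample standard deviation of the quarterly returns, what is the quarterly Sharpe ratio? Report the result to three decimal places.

0.232

μ = (2.2 + 0 − 0.3 + 0.9) / 4 = 2.80 / 4 = 0.7000%
Σ(r − μ)² = (2.2 − 0.7000)² + (0 − 0.7000)² + … = 3.7800
sample σ = √(3.7800 / 3) = √1.2600 = 1.1225%
Sharpe = (μ − rf) / σ = (0.7000 − 0.44) / 1.1225 = 0.2600 / 1.1225 = 0.2316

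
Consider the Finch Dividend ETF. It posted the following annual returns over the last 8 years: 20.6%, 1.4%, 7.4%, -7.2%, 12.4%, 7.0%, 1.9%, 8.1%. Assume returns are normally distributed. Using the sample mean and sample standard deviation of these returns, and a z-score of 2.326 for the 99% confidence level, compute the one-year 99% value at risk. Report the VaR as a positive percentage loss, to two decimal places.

r̄ = (20.6 + 1.4 + 7.4 − 7.2 + 12.4 + 7 + 1.9 + 8.1) / 8 = 6.4500%
Σ(r − r̄)² = (20.6 − 6.4500)² + (1.4 − 6.4500)² + … = 472.0800
sample σ = √(472.0800 / 7) = √67.4400 = 8.2122%
VaR = −(r̄ − z·σ) = −(6.4500 − 2.326 × 8.2122) = −(-12.6516) = 12.6516%

12.65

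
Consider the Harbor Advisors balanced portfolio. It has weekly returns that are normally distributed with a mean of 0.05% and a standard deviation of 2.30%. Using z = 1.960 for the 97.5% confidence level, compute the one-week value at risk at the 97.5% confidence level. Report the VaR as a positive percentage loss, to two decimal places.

4.46

VaR (as % loss) = −(μ − z·σ) = −(0.05% − 1.960 × 2.30%) = −(-4.4580%) = 4.4580%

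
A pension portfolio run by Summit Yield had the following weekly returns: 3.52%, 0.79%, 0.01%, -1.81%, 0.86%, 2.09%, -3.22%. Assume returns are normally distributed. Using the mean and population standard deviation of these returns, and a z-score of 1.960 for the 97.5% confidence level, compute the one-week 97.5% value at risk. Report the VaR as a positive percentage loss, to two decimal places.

3.81

Mean return r̄ = 2.240 / 7 = 0.3200%
Population std dev = √[31.0500 / 7] = 2.1061%
VaR = −(r̄ − z·σ) = −(0.3200 − 1.960 × 2.1061) = −(-3.8080) = 3.8080%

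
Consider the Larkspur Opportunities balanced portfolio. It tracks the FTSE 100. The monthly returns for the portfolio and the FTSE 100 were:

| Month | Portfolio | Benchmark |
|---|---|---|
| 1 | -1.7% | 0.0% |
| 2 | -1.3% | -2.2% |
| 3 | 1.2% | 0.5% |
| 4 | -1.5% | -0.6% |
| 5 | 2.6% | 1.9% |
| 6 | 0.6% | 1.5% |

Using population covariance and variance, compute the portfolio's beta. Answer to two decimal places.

0.92

r̄p = -0.0167%,  r̄m = 0.1833%
Cov = Σ(rp − r̄p)(rm − r̄m) / 6 = 1.7031
Var(rm) = Σ(rm − r̄m)² / 6 = 1.8514
β = Cov / Var = 1.7031 / 1.8514 = 0.9199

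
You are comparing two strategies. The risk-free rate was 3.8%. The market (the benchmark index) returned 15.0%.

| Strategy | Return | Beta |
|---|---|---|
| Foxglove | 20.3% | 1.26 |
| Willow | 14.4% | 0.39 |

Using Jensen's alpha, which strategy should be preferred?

Willow

Foxglove: α = 20.3% − [3.8% + 1.26 × (15.0% − 3.8%)] = 2.388
Willow: α = 14.4% − [3.8% + 0.39 × (15.0% − 3.8%)] = 6.232
Highest: Willow (6.232).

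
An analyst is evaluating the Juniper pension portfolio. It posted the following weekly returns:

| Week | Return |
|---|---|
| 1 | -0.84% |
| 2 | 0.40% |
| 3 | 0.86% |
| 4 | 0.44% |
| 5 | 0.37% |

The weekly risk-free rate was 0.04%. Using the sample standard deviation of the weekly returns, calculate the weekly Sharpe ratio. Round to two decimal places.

μ = (-0.84 + 0.4 + 0.86 + 0.44 + 0.37) / 5 = 0.2460%
Σ(r − μ)² = 1.6331; sample σ = √(1.6331/4) = 0.6390%
Sharpe = (μ − rf) / σ = (0.2460 − 0.04) / 0.6390 = 0.2060 / 0.6390 = 0.3224

0.32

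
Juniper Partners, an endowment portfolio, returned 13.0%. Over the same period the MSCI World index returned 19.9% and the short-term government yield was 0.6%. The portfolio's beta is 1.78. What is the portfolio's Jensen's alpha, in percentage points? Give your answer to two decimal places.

CAPM expected return = Rf + β(Rm − Rf) = 0.6% + 1.78 × (19.9% − 0.6%) = 0.6 + 1.78 × 19.30 = 34.9540%
Jensen's α = Rp − E[R] = 13.0% − 34.9540% = -21.9540

-21.95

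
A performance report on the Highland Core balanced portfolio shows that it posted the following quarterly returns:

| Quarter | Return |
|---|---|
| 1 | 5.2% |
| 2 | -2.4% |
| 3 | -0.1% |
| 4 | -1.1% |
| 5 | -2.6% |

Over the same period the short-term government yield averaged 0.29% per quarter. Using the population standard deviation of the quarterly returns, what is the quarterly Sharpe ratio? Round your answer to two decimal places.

-0.17

r̄ = (5.2 − 2.4 − 0.1 − 1.1 − 2.6) / 5 = -0.2000%
Σ(r − r̄)² = (5.2 − (-0.2000))² + (-2.4 − (-0.2000))² + … = 40.5800
population σ = √(40.5800 / 5) = √8.1160 = 2.8489%
Sharpe = (r̄ − rf) / σ = (-0.2000 − 0.29) / 2.8489 = -0.4900 / 2.8489 = -0.1720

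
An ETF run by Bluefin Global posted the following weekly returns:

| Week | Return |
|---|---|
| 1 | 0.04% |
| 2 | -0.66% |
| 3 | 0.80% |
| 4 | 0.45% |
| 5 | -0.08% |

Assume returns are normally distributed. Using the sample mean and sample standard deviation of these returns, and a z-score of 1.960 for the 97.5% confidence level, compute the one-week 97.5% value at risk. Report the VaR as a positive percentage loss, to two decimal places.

0.97

r̄ = (0.04 − 0.66 + 0.8 + 0.45 − 0.08) / 5 = 0.1100%
Σ(r − r̄)² = (0.04 − 0.1100)² + (-0.66 − 0.1100)² + (0.8 − 0.1100)² + … = 1.2256
σ = √[1.2256 / 4] = 0.5535%
VaR = −(r̄ − z·σ) = −(0.1100 − 1.960 × 0.5535) = −(-0.9749) = 0.9749%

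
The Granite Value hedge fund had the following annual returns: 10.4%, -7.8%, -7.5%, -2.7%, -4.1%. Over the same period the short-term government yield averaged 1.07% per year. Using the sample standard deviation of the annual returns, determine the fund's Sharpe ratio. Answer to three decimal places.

r̄ = (10.4 − 7.8 − 7.5 − 2.7 − 4.1) / 5 = -11.70 / 5 = -2.3400%
Σ(r − r̄)² = (10.4 − (-2.3400))² + (-7.8 − (-2.3400))² + (-7.5 − (-2.3400))² + … = 221.9720
sample σ = √(221.9720 / 4) = √55.4930 = 7.4494%
Sharpe = (r̄ − rf) / σ = (-2.3400 − 1.07) / 7.4494 = -3.4100 / 7.4494 = -0.4578

-0.458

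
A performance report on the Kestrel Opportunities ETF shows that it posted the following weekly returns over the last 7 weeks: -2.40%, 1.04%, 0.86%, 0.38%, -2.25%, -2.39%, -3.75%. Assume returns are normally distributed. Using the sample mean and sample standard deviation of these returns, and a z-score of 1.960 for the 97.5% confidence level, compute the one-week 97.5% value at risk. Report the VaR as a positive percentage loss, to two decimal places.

4.99

Mean return μ = -8.510 / 7 = -1.2157%
Sample σ = √[Σ(r − μ)² / 6] = √[22.2170 / 6] = √3.7028 = 1.9243%
VaR = −(μ − z·σ) = −(-1.2157 − 1.960 × 1.9243) = −(-4.9873) = 4.9873%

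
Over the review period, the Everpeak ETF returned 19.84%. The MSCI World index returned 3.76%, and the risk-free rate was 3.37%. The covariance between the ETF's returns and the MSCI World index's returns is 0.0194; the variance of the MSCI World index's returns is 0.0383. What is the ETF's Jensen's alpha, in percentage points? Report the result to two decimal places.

16.27

β = Cov / Var = 0.0194 / 0.0383 = 0.5065
E[R] = Rf + β(Rm − Rf) = 3.37% + 0.5065 × (3.76% − 3.37%) = 3.5675%
α = Rp − E[R] = 19.84% − 3.5675% = 16.2725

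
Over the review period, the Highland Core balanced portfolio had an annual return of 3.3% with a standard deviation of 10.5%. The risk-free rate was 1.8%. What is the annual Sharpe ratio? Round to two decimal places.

0.14

Sharpe = (Rp − Rf) / σp = (3.3% − 1.8%) / 10.5% = 1.50% / 10.5% = 0.1429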